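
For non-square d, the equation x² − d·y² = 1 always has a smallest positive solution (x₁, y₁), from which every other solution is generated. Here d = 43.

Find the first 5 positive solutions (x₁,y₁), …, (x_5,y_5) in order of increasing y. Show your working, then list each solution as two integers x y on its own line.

√43 → a₀=6, period (1,1,3,1,5,1,3,1,1,12); ℓ=10 even so k=9
k=0  a_k=6  p_k/q_k = 6/1
k=1  a_k=1  p_k/q_k = 7/1
k=2  a_k=1  p_k/q_k = 13/2
k=3  a_k=3  p_k/q_k = 46/7
…
k=5  a_k=5  p_k/q_k = 341/52
k=6  a_k=1  p_k/q_k = 400/61
k=7  a_k=3  p_k/q_k = 1541/235
k=8  a_k=1  p_k/q_k = 1941/296
k=9  a_k=1  p_k/q_k = 3482/531
(x₁, y₁) = (3482, 531);  3482² − 43·531² = 1 ✓
(x_2, y_2) = (3482·3482 + 43·531·531, 3482·531 + 531·3482) = (24248647, 3697884)
(x_3, y_3) = (3482·24248647 + 43·531·3697884, 3482·3697884 + 531·24248647) = (168867574226, 25752063645)
(x_4, y_4) = (3482·168867574226 + 43·531·25752063645, 3482·25752063645 + 531·168867574226) = (1175993762661217, 179337367525896)
(x_5, y_5) = (3482·1175993762661217 + 43·531·179337367525896, 3482·179337367525896 + 531·1175993762661217) = (8189620394305140962, 1248905401698276099)

3482 531
24248647 3697884
168867574226 25752063645
1175993762661217 179337367525896
8189620394305140962 1248905401698276099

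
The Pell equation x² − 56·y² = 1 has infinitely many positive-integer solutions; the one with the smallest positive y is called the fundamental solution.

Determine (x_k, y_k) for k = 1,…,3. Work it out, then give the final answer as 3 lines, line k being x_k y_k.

√56 → a₀=7, period (2,14); ℓ=2 even so k=1
step 0: (7, 1)  from 7·(1,0) + (0,1)
step 1: (15, 2)  from 2·(7,1) + (1,0)
fundamental: x₁=15, y₁=2  (since 225 − 56·4 = 1)
(x_2, y_2) = (15·15 + 56·2·2, 15·2 + 2·15) = (449, 60)
(x_3, y_3) = (15·449 + 56·2·60, 15·60 + 2·449) = (13455, 1798)

15 2
449 60
13455 1798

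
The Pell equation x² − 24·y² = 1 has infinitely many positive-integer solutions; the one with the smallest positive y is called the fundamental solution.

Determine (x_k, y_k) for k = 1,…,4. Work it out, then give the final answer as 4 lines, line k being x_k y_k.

d=24: √d = [4; 1,8] (ℓ=2, even), read p_1/q_1
a_0=4:  p_0=4·1+0=4,  q_0=4·0+1=1
a_1=1:  p_1=1·4+1=5,  q_1=1·1+0=1
→ (5, 1).  Check: 5²=25, 24·1²=24, difference 1.
(x_2, y_2) = (5·5 + 24·1·1, 5·1 + 1·5) = (49, 10)
(x_3, y_3) = (5·49 + 24·1·10, 5·10 + 1·49) = (485, 99)
(x_4, y_4) = (5·485 + 24·1·99, 5·99 + 1·485) = (4801, 980)

5 1
49 10
485 99
4801 980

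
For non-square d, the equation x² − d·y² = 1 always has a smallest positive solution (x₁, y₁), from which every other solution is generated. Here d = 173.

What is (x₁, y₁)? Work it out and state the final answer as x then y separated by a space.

√173 → a₀=13, period (6,1,1,6,26); ℓ=5 odd so k=9
k=0  a_k=13  p_k/q_k = 13/1
k=1  a_k=6  p_k/q_k = 79/6
k=2  a_k=1  p_k/q_k = 92/7
k=3  a_k=1  p_k/q_k = 171/13
k=4  a_k=6  p_k/q_k = 1118/85
…
k=6  a_k=6  p_k/q_k = 176552/13423
k=7  a_k=1  p_k/q_k = 205791/15646
k=8  a_k=1  p_k/q_k = 382343/29069
k=9  a_k=6  p_k/q_k = 2499849/190060
fundamental: x₁=2499849, y₁=190060  (since 6249245022801 − 173·36122803600 = 1)

2499849 190060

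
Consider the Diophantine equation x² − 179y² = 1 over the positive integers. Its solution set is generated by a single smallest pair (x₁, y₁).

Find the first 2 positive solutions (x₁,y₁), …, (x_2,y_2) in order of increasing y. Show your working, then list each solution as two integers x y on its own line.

[13; 2,1,1,1,3,…,1,2,26] for √179; ℓ=14 ⇒ convergent index 13
step 0: (13, 1)  from 13·(1,0) + (0,1)
…
step 4: (107, 8)  from 1·(67,5) + (40,3)
step 5: (388, 29)  from 3·(107,8) + (67,5)
…
step 7: (26999, 2018)  from 13·(2047,153) + (388,29)
…
step 12: (1588459, 118727)  from 1·(1013292,75737) + (575167,42990)
step 13: (4190210, 313191)  from 2·(1588459,118727) + (1013292,75737)
→ (4190210, 313191).  Check: 4190210²=17557859844100, 179·313191²=17557859844099, difference 1.
(x_2, y_2) = (4190210·4190210 + 179·313191·313191, 4190210·313191 + 313191·4190210) = (35115719688199, 2624672120220)

4190210 313191
35115719688199 2624672120220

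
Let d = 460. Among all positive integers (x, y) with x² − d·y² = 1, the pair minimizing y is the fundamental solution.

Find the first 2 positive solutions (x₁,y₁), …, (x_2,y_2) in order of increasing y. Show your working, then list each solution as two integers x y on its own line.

2535751 118230
12860066268001 599603681460

[21; 2,4,3,1,2,10,2,1,3,4,2,42] for √460; ℓ=12 ⇒ convergent index 11
a_0=21:  p_0=21·1+0=21,  q_0=21·0+1=1
a_1=2:  p_1=2·21+1=43,  q_1=2·1+0=2
a_2=4:  p_2=4·43+21=193,  q_2=4·2+1=9
a_3=3:  p_3=3·193+43=622,  q_3=3·9+2=29
a_4=1:  p_4=1·622+193=815,  q_4=1·29+9=38
a_5=2:  p_5=2·815+622=2252,  q_5=2·38+29=105
a_6=10:  p_6=10·2252+815=23335,  q_6=10·105+38=1088
a_7=2:  p_7=2·23335+2252=48922,  q_7=2·1088+105=2281
a_8=1:  p_8=1·48922+23335=72257,  q_8=1·2281+1088=3369
…
a_10=4:  p_10=4·265693+72257=1135029,  q_10=4·12388+3369=52921
a_11=2:  p_11=2·1135029+265693=2535751,  q_11=2·52921+12388=118230
→ (2535751, 118230).  Check: 2535751²=6430033134001, 460·118230²=6430033134000, difference 1.
n=2: (2535751,118230)∘(2535751,118230) = (2535751·2535751+460·118230·118230, 2535751·118230+118230·2535751) = (12860066268001,599603681460)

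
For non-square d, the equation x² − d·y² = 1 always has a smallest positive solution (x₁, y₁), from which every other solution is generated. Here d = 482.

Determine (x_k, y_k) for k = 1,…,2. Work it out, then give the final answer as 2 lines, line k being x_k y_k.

√482 = [21; 1,20,1,42, …], period ℓ=4 (even) → k=3
a_0=21:  p_0=21·1+0=21,  q_0=21·0+1=1
a_1=1:  p_1=1·21+1=22,  q_1=1·1+0=1
a_2=20:  p_2=20·22+21=461,  q_2=20·1+1=21
a_3=1:  p_3=1·461+22=483,  q_3=1·21+1=22
(x₁, y₁) = (483, 22);  483² − 482·22² = 1 ✓
k=2:  x_2 = 483·483+482·22·22 = 466577,  y_2 = 483·22+22·483 = 21252

483 22
466577 21252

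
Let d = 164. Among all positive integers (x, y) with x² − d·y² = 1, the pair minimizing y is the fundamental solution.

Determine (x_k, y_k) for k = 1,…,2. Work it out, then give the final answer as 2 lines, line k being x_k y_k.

2049 160
8396801 655680

√164 → a₀=12, period (1,4,6,4,1,24); ℓ=6 even so k=5
i=0: a=12 ⇒ p=12, q=1
i=1: a=1 ⇒ p=13, q=1
i=2: a=4 ⇒ p=64, q=5
i=3: a=6 ⇒ p=397, q=31
i=4: a=4 ⇒ p=1652, q=129
i=5: a=1 ⇒ p=2049, q=160
→ (2049, 160).  Check: 2049²=4198401, 164·160²=4198400, difference 1.
k=2:  x_2 = 2049·2049+164·160·160 = 8396801,  y_2 = 2049·160+160·2049 = 655680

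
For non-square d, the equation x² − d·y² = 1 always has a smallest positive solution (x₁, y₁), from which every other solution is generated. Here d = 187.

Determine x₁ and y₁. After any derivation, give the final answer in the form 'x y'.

1682 123

√187 → a₀=13, period (1,2,13,2,1,26); ℓ=6 even so k=5
i=0: a=13 ⇒ p=13, q=1
…
i=3: a=13 ⇒ p=547, q=40
i=4: a=2 ⇒ p=1135, q=83
i=5: a=1 ⇒ p=1682, q=123
(x₁, y₁) = (1682, 123);  1682² − 187·123² = 1 ✓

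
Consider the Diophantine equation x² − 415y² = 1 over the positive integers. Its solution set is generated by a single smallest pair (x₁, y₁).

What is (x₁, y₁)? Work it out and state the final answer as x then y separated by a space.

18412804 903849

√415 → a₀=20, period (2,1,2,4,6,…,1,2,40); ℓ=16 even so k=15
a_0=20:  p_0=20·1+0=20,  q_0=20·0+1=1
a_1=2:  p_1=2·20+1=41,  q_1=2·1+0=2
…
a_6=1:  p_6=1·4441+713=5154,  q_6=1·218+35=253
…
a_13=2:  p_13=2·2110961+508372=4730294,  q_13=2·103623+24955=232201
a_14=1:  p_14=1·4730294+2110961=6841255,  q_14=1·232201+103623=335824
a_15=2:  p_15=2·6841255+4730294=18412804,  q_15=2·335824+232201=903849
→ (18412804, 903849).  Check: 18412804²=339031351142416, 415·903849²=339031351142415, difference 1.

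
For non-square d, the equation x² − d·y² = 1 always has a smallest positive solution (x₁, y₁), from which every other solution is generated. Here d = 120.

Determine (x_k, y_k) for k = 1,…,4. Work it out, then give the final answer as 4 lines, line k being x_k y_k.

√120 = [10; 1,20, …], period ℓ=2 (even) → k=1
k=0  a_k=10  p_k/q_k = 10/1
k=1  a_k=1  p_k/q_k = 11/1
→ (11, 1).  Check: 11²=121, 120·1²=120, difference 1.
(11+1√120)^2 = 241 + 22√120
(11+1√120)^3 = 5291 + 483√120
(11+1√120)^4 = 116161 + 10604√120

11 1
241 22
5291 483
116161 10604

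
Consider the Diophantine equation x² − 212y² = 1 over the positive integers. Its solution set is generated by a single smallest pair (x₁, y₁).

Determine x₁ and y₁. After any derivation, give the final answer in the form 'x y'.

[14; 1,1,3,1,1,…,1,1,28] for √212; ℓ=14 ⇒ convergent index 13
a_0=14:  p_0=14·1+0=14,  q_0=14·0+1=1
…
a_2=1:  p_2=1·15+14=29,  q_2=1·1+1=2
…
a_4=1:  p_4=1·102+29=131,  q_4=1·7+2=9
a_5=1:  p_5=1·131+102=233,  q_5=1·9+7=16
a_6=1:  p_6=1·233+131=364,  q_6=1·16+9=25
a_7=6:  p_7=6·364+233=2417,  q_7=6·25+16=166
a_8=1:  p_8=1·2417+364=2781,  q_8=1·166+25=191
a_9=1:  p_9=1·2781+2417=5198,  q_9=1·191+166=357
a_10=1:  p_10=1·5198+2781=7979,  q_10=1·357+191=548
…
a_12=1:  p_12=1·29135+7979=37114,  q_12=1·2001+548=2549
a_13=1:  p_13=1·37114+29135=66249,  q_13=1·2549+2001=4550
fundamental: x₁=66249, y₁=4550  (since 4388930001 − 212·20702500 = 1)

66249 4550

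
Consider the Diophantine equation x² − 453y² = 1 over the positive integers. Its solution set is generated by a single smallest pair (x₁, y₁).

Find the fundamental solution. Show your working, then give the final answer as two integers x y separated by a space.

1653751 77700

√453 = [21; 3,1,1,10,14,10,1,1,3,42, …], period ℓ=10 (even) → k=9
k=0  a_k=21  p_k/q_k = 21/1
…
k=2  a_k=1  p_k/q_k = 85/4
…
k=5  a_k=14  p_k/q_k = 22199/1043
…
k=7  a_k=1  p_k/q_k = 245764/11547
k=8  a_k=1  p_k/q_k = 469329/22051
k=9  a_k=3  p_k/q_k = 1653751/77700
→ (1653751, 77700).  Check: 1653751²=2734892370001, 453·77700²=2734892370000, difference 1.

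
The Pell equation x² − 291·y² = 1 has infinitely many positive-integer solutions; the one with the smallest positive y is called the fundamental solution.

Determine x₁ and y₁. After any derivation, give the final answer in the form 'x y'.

d=291: √d = [17; 17,34] (ℓ=2, even), read p_1/q_1
a_0=17:  p_0=17·1+0=17,  q_0=17·0+1=1
a_1=17:  p_1=17·17+1=290,  q_1=17·1+0=17
→ (290, 17).  Check: 290²=84100, 291·17²=84099, difference 1.

290 17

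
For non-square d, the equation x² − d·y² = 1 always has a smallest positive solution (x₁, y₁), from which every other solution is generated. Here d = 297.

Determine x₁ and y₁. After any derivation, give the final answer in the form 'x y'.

48599 2820

d=297: √d = [17; 4,3,1,1,2,1,1,3,4,34] (ℓ=10, even), read p_9/q_9
step 0: (17, 1)  from 17·(1,0) + (0,1)
…
step 2: (224, 13)  from 3·(69,4) + (17,1)
…
step 4: (517, 30)  from 1·(293,17) + (224,13)
step 5: (1327, 77)  from 2·(517,30) + (293,17)
step 6: (1844, 107)  from 1·(1327,77) + (517,30)
step 7: (3171, 184)  from 1·(1844,107) + (1327,77)
step 8: (11357, 659)  from 3·(3171,184) + (1844,107)
step 9: (48599, 2820)  from 4·(11357,659) + (3171,184)
(x₁, y₁) = (48599, 2820);  48599² − 297·2820² = 1 ✓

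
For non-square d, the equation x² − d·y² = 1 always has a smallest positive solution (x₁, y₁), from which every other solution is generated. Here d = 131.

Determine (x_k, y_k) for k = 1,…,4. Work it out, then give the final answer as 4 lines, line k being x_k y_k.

10610 927
225144199 19670940
4777559892170 417417345873
101379820686703201 8857596059754120

√131 → a₀=11, period (2,4,11,4,2,22); ℓ=6 even so k=5
k=0  a_k=11  p_k/q_k = 11/1
k=1  a_k=2  p_k/q_k = 23/2
k=2  a_k=4  p_k/q_k = 103/9
k=3  a_k=11  p_k/q_k = 1156/101
k=4  a_k=4  p_k/q_k = 4727/413
k=5  a_k=2  p_k/q_k = 10610/927
fundamental: x₁=10610, y₁=927  (since 112572100 − 131·859329 = 1)
(x_2, y_2) = (10610·10610 + 131·927·927, 10610·927 + 927·10610) = (225144199, 19670940)
(x_3, y_3) = (10610·225144199 + 131·927·19670940, 10610·19670940 + 927·225144199) = (4777559892170, 417417345873)
(x_4, y_4) = (10610·4777559892170 + 131·927·417417345873, 10610·417417345873 + 927·4777559892170) = (101379820686703201, 8857596059754120)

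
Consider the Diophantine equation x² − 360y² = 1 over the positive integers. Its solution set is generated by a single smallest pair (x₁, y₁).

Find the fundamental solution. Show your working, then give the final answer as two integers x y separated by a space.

19 1

√360 = [18; 1,36, …], period ℓ=2 (even) → k=1
k=0  a_k=18  p_k/q_k = 18/1
k=1  a_k=1  p_k/q_k = 19/1
(x₁, y₁) = (19, 1);  19² − 360·1² = 1 ✓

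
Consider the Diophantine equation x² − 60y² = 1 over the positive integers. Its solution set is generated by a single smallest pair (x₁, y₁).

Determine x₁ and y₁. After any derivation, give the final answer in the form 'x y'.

31 4

[7; 1,2,1,14] for √60; ℓ=4 ⇒ convergent index 3
step 0: (7, 1)  from 7·(1,0) + (0,1)
step 1: (8, 1)  from 1·(7,1) + (1,0)
step 2: (23, 3)  from 2·(8,1) + (7,1)
step 3: (31, 4)  from 1·(23,3) + (8,1)
fundamental: x₁=31, y₁=4  (since 961 − 60·16 = 1)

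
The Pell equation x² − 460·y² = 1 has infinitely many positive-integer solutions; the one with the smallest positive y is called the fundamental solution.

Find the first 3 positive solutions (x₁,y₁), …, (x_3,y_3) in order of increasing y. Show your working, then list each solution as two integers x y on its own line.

2535751 118230
12860066268001 599603681460
65219851798297071751 3040891269731634690

d=460: √d = [21; 2,4,3,1,2,10,2,1,3,4,2,42] (ℓ=12, even), read p_11/q_11
k=0  a_k=21  p_k/q_k = 21/1
k=1  a_k=2  p_k/q_k = 43/2
…
k=3  a_k=3  p_k/q_k = 622/29
k=4  a_k=1  p_k/q_k = 815/38
k=5  a_k=2  p_k/q_k = 2252/105
k=6  a_k=10  p_k/q_k = 23335/1088
k=7  a_k=2  p_k/q_k = 48922/2281
k=8  a_k=1  p_k/q_k = 72257/3369
k=9  a_k=3  p_k/q_k = 265693/12388
k=10  a_k=4  p_k/q_k = 1135029/52921
k=11  a_k=2  p_k/q_k = 2535751/118230
(x₁, y₁) = (2535751, 118230);  2535751² − 460·118230² = 1 ✓
(x_2, y_2) = (2535751·2535751 + 460·118230·118230, 2535751·118230 + 118230·2535751) = (12860066268001, 599603681460)
(x_3, y_3) = (2535751·12860066268001 + 460·118230·599603681460, 2535751·599603681460 + 118230·12860066268001) = (65219851798297071751, 3040891269731634690)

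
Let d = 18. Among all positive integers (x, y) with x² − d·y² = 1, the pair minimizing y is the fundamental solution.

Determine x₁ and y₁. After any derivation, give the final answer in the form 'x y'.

√18 → a₀=4, period (4,8); ℓ=2 even so k=1
k=0  a_k=4  p_k/q_k = 4/1
k=1  a_k=4  p_k/q_k = 17/4
fundamental: x₁=17, y₁=4  (since 289 − 18·16 = 1)

17 4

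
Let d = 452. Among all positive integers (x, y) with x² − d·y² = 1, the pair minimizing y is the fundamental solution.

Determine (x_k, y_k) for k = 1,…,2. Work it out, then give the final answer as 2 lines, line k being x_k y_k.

[21; 3,1,5,3,10,3,5,1,3,42] for √452; ℓ=10 ⇒ convergent index 9
i=0: a=21 ⇒ p=21, q=1
i=1: a=3 ⇒ p=64, q=3
i=2: a=1 ⇒ p=85, q=4
i=3: a=5 ⇒ p=489, q=23
i=4: a=3 ⇒ p=1552, q=73
i=5: a=10 ⇒ p=16009, q=753
i=6: a=3 ⇒ p=49579, q=2332
i=7: a=5 ⇒ p=263904, q=12413
i=8: a=1 ⇒ p=313483, q=14745
i=9: a=3 ⇒ p=1204353, q=56648
(x₁, y₁) = (1204353, 56648);  1204353² − 452·56648² = 1 ✓
(x_2, y_2) = (1204353·1204353 + 452·56648·56648, 1204353·56648 + 56648·1204353) = (2900932297217, 136448377488)

1204353 56648
2900932297217 136448377488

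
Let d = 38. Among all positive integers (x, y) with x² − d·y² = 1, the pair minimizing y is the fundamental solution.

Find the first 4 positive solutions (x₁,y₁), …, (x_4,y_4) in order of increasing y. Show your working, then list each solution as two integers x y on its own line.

37 6
2737 444
202501 32850
14982337 2430456

d=38: √d = [6; 6,12] (ℓ=2, even), read p_1/q_1
a_0=6:  p_0=6·1+0=6,  q_0=6·0+1=1
a_1=6:  p_1=6·6+1=37,  q_1=6·1+0=6
→ (37, 6).  Check: 37²=1369, 38·6²=1368, difference 1.
(37+6√38)^2 = 2737 + 444√38
(37+6√38)^3 = 202501 + 32850√38
(37+6√38)^4 = 14982337 + 2430456√38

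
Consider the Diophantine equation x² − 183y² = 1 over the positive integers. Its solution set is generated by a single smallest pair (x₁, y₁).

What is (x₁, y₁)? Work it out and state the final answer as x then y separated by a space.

√183 → a₀=13, period (1,1,8,1,1,26); ℓ=6 even so k=5
step 0: (13, 1)  from 13·(1,0) + (0,1)
…
step 2: (27, 2)  from 1·(14,1) + (13,1)
step 3: (230, 17)  from 8·(27,2) + (14,1)
step 4: (257, 19)  from 1·(230,17) + (27,2)
step 5: (487, 36)  from 1·(257,19) + (230,17)
→ (487, 36).  Check: 487²=237169, 183·36²=237168, difference 1.

487 36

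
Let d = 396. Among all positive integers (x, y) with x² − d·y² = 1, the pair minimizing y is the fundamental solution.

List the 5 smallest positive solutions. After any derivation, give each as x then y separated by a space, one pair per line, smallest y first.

199 10
79201 3980
31521799 1584030
12545596801 630439960
4993116004999 250913520050

d=396: √d = [19; 1,8,1,38] (ℓ=4, even), read p_3/q_3
k=0  a_k=19  p_k/q_k = 19/1
…
k=2  a_k=8  p_k/q_k = 179/9
k=3  a_k=1  p_k/q_k = 199/10
(x₁, y₁) = (199, 10);  199² − 396·10² = 1 ✓
(x_2, y_2) = (199·199 + 396·10·10, 199·10 + 10·199) = (79201, 3980)
(x_3, y_3) = (199·79201 + 396·10·3980, 199·3980 + 10·79201) = (31521799, 1584030)
(x_4, y_4) = (199·31521799 + 396·10·1584030, 199·1584030 + 10·31521799) = (12545596801, 630439960)
(x_5, y_5) = (199·12545596801 + 396·10·630439960, 199·630439960 + 10·12545596801) = (4993116004999, 250913520050)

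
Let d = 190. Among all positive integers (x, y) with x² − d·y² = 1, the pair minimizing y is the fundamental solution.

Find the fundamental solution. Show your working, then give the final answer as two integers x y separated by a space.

√190 → a₀=13, period (1,3,1,1,1,…,3,1,26); ℓ=14 even so k=13
a_0=13:  p_0=13·1+0=13,  q_0=13·0+1=1
a_1=1:  p_1=1·13+1=14,  q_1=1·1+0=1
a_2=3:  p_2=3·14+13=55,  q_2=3·1+1=4
a_3=1:  p_3=1·55+14=69,  q_3=1·4+1=5
a_4=1:  p_4=1·69+55=124,  q_4=1·5+4=9
a_5=1:  p_5=1·124+69=193,  q_5=1·9+5=14
a_6=2:  p_6=2·193+124=510,  q_6=2·14+9=37
a_7=2:  p_7=2·510+193=1213,  q_7=2·37+14=88
a_8=2:  p_8=2·1213+510=2936,  q_8=2·88+37=213
a_9=1:  p_9=1·2936+1213=4149,  q_9=1·213+88=301
…
a_12=3:  p_12=3·11234+7085=40787,  q_12=3·815+514=2959
a_13=1:  p_13=1·40787+11234=52021,  q_13=1·2959+815=3774
(x₁, y₁) = (52021, 3774);  52021² − 190·3774² = 1 ✓

52021 3774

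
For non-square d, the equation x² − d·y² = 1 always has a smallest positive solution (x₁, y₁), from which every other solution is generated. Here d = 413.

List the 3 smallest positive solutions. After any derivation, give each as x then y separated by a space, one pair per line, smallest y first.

113399 5580
25718666401 1265532840
5832942102300599 287020317040740

[20; 3,9,1,4,1,9,3,40] for √413; ℓ=8 ⇒ convergent index 7
step 0: (20, 1)  from 20·(1,0) + (0,1)
step 1: (61, 3)  from 3·(20,1) + (1,0)
…
step 6: (36560, 1799)  from 9·(3719,183) + (3089,152)
step 7: (113399, 5580)  from 3·(36560,1799) + (3719,183)
→ (113399, 5580).  Check: 113399²=12859333201, 413·5580²=12859333200, difference 1.
k=2:  x_2 = 113399·113399+413·5580·5580 = 25718666401,  y_2 = 113399·5580+5580·113399 = 1265532840
k=3:  x_3 = 113399·25718666401+413·5580·1265532840 = 5832942102300599,  y_3 = 113399·1265532840+5580·25718666401 = 287020317040740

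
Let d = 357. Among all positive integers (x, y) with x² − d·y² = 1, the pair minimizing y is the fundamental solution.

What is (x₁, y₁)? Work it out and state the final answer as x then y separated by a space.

√357 = [18; 1,8,2,8,1,36, …], period ℓ=6 (even) → k=5
k=0  a_k=18  p_k/q_k = 18/1
k=1  a_k=1  p_k/q_k = 19/1
…
k=4  a_k=8  p_k/q_k = 3042/161
k=5  a_k=1  p_k/q_k = 3401/180
fundamental: x₁=3401, y₁=180  (since 11566801 − 357·32400 = 1)

3401 180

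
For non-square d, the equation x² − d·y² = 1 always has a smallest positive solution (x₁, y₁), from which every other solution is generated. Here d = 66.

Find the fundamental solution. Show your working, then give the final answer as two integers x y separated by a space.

[8; 8,16] for √66; ℓ=2 ⇒ convergent index 1
i=0: a=8 ⇒ p=8, q=1
i=1: a=8 ⇒ p=65, q=8
(x₁, y₁) = (65, 8);  65² − 66·8² = 1 ✓

65 8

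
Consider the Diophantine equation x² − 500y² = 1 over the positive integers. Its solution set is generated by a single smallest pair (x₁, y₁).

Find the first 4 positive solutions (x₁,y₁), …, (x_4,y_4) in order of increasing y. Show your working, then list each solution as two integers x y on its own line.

[22; 2,1,3,2,1,…,1,2,44] for √500; ℓ=14 ⇒ convergent index 13
a_0=22:  p_0=22·1+0=22,  q_0=22·0+1=1
…
a_3=3:  p_3=3·67+45=246,  q_3=3·3+2=11
…
a_11=3:  p_11=3·76317+30254=259205,  q_11=3·3413+1353=11592
a_12=1:  p_12=1·259205+76317=335522,  q_12=1·11592+3413=15005
a_13=2:  p_13=2·335522+259205=930249,  q_13=2·15005+11592=41602
fundamental: x₁=930249, y₁=41602  (since 865363202001 − 500·1730726404 = 1)
k=2:  x_2 = 930249·930249+500·41602·41602 = 1730726404001,  y_2 = 930249·41602+41602·930249 = 77400437796
k=3:  x_3 = 930249·1730726404001+500·41602·77400437796 = 3220013013190122249,  y_3 = 930249·77400437796+41602·1730726404001 = 144003359718540806
k=4:  x_4 = 930249·3220013013190122249+500·41602·144003359718540806 = 5990827771012465337616001,  y_4 = 930249·144003359718540806+41602·3220013013190122249 = 267917962749548332043592

930249 41602
1730726404001 77400437796
3220013013190122249 144003359718540806
5990827771012465337616001 267917962749548332043592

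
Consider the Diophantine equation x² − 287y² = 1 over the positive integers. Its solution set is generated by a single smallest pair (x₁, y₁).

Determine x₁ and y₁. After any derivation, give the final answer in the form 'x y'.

288 17

√287 → a₀=16, period (1,15,1,32); ℓ=4 even so k=3
a_0=16:  p_0=16·1+0=16,  q_0=16·0+1=1
a_1=1:  p_1=1·16+1=17,  q_1=1·1+0=1
a_2=15:  p_2=15·17+16=271,  q_2=15·1+1=16
a_3=1:  p_3=1·271+17=288,  q_3=1·16+1=17
→ (288, 17).  Check: 288²=82944, 287·17²=82943, difference 1.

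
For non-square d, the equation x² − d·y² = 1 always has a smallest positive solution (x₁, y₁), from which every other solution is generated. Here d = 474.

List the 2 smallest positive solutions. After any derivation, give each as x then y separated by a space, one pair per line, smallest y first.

[21; 1,3,2,1,1,…,3,1,42] for √474; ℓ=14 ⇒ convergent index 13
k=0  a_k=21  p_k/q_k = 21/1
k=1  a_k=1  p_k/q_k = 22/1
k=2  a_k=3  p_k/q_k = 87/4
…
k=7  a_k=6  p_k/q_k = 5051/232
…
k=9  a_k=1  p_k/q_k = 10864/499
…
k=12  a_k=3  p_k/q_k = 149331/6859
k=13  a_k=1  p_k/q_k = 193549/8890
(x₁, y₁) = (193549, 8890);  193549² − 474·8890² = 1 ✓
(x_2, y_2) = (193549·193549 + 474·8890·8890, 193549·8890 + 8890·193549) = (74922430801, 3441301220)

193549 8890
74922430801 3441301220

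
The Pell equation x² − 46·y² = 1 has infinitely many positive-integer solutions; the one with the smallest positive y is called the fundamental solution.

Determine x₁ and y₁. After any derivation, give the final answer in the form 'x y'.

24335 3588

[6; 1,3,1,1,2,6,2,1,1,3,1,12] for √46; ℓ=12 ⇒ convergent index 11
step 0: (6, 1)  from 6·(1,0) + (0,1)
step 1: (7, 1)  from 1·(6,1) + (1,0)
step 2: (27, 4)  from 3·(7,1) + (6,1)
step 3: (34, 5)  from 1·(27,4) + (7,1)
step 4: (61, 9)  from 1·(34,5) + (27,4)
step 5: (156, 23)  from 2·(61,9) + (34,5)
step 6: (997, 147)  from 6·(156,23) + (61,9)
step 7: (2150, 317)  from 2·(997,147) + (156,23)
…
step 10: (19038, 2807)  from 3·(5297,781) + (3147,464)
step 11: (24335, 3588)  from 1·(19038,2807) + (5297,781)
fundamental: x₁=24335, y₁=3588  (since 592192225 − 46·12873744 = 1)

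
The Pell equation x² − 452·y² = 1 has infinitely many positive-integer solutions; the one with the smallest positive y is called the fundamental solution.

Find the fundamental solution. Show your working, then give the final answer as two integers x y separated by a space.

1204353 56648

[21; 3,1,5,3,10,3,5,1,3,42] for √452; ℓ=10 ⇒ convergent index 9
step 0: (21, 1)  from 21·(1,0) + (0,1)
…
step 4: (1552, 73)  from 3·(489,23) + (85,4)
…
step 6: (49579, 2332)  from 3·(16009,753) + (1552,73)
…
step 8: (313483, 14745)  from 1·(263904,12413) + (49579,2332)
step 9: (1204353, 56648)  from 3·(313483,14745) + (263904,12413)
fundamental: x₁=1204353, y₁=56648  (since 1450466148609 − 452·3208995904 = 1)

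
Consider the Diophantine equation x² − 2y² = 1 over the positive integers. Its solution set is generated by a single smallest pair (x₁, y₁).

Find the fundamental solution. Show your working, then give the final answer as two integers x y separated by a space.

√2 = [1; 2, …], period ℓ=1 (odd) → k=1
k=0  a_k=1  p_k/q_k = 1/1
k=1  a_k=2  p_k/q_k = 3/2
fundamental: x₁=3, y₁=2  (since 9 − 2·4 = 1)

3 2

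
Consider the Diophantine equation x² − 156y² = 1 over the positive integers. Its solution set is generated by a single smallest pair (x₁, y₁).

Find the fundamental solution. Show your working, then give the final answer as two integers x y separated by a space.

25 2

d=156: √d = [12; 2,24] (ℓ=2, even), read p_1/q_1
step 0: (12, 1)  from 12·(1,0) + (0,1)
step 1: (25, 2)  from 2·(12,1) + (1,0)
(x₁, y₁) = (25, 2);  25² − 156·2² = 1 ✓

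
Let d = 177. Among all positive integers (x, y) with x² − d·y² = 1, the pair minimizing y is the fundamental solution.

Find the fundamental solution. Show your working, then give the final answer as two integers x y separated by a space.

62423 4692

√177 = [13; 3,3,2,8,2,3,3,26, …], period ℓ=8 (even) → k=7
a_0=13:  p_0=13·1+0=13,  q_0=13·0+1=1
a_1=3:  p_1=3·13+1=40,  q_1=3·1+0=3
…
a_6=3:  p_6=3·5468+2581=18985,  q_6=3·411+194=1427
a_7=3:  p_7=3·18985+5468=62423,  q_7=3·1427+411=4692
fundamental: x₁=62423, y₁=4692  (since 3896630929 − 177·22014864 = 1)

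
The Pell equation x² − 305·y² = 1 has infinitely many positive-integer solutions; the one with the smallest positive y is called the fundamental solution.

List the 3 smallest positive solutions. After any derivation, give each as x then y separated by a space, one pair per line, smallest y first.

√305 = [17; 2,6,2,34, …], period ℓ=4 (even) → k=3
k=0  a_k=17  p_k/q_k = 17/1
…
k=2  a_k=6  p_k/q_k = 227/13
k=3  a_k=2  p_k/q_k = 489/28
fundamental: x₁=489, y₁=28  (since 239121 − 305·784 = 1)
(x_2, y_2) = (489·489 + 305·28·28, 489·28 + 28·489) = (478241, 27384)
(x_3, y_3) = (489·478241 + 305·28·27384, 489·27384 + 28·478241) = (467719209, 26781524)

489 28
478241 27384
467719209 26781524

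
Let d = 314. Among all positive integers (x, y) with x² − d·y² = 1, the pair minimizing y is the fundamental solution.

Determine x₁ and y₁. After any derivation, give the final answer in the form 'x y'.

392499 22150

√314 → a₀=17, period (1,2,1,1,2,1,34); ℓ=7 odd so k=13
k=0  a_k=17  p_k/q_k = 17/1
…
k=3  a_k=1  p_k/q_k = 71/4
k=4  a_k=1  p_k/q_k = 124/7
…
k=6  a_k=1  p_k/q_k = 443/25
k=7  a_k=34  p_k/q_k = 15381/868
…
k=10  a_k=1  p_k/q_k = 62853/3547
k=11  a_k=1  p_k/q_k = 109882/6201
k=12  a_k=2  p_k/q_k = 282617/15949
k=13  a_k=1  p_k/q_k = 392499/22150
→ (392499, 22150).  Check: 392499²=154055465001, 314·22150²=154055465000, difference 1.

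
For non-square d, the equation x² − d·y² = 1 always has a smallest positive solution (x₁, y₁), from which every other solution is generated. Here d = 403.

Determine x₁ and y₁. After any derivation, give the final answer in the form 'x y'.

√403 = [20; 13,2,1,3,1,3,1,2,13,40, …], period ℓ=10 (even) → k=9
i=0: a=20 ⇒ p=20, q=1
i=1: a=13 ⇒ p=261, q=13
i=2: a=2 ⇒ p=542, q=27
…
i=4: a=3 ⇒ p=2951, q=147
i=5: a=1 ⇒ p=3754, q=187
i=6: a=3 ⇒ p=14213, q=708
…
i=8: a=2 ⇒ p=50147, q=2498
i=9: a=13 ⇒ p=669878, q=33369
→ (669878, 33369).  Check: 669878²=448736534884, 403·33369²=448736534883, difference 1.

669878 33369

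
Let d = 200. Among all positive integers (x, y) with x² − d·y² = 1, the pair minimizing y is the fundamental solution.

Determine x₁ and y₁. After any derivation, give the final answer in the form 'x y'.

99 7

[14; 7,28] for √200; ℓ=2 ⇒ convergent index 1
a_0=14:  p_0=14·1+0=14,  q_0=14·0+1=1
a_1=7:  p_1=7·14+1=99,  q_1=7·1+0=7
fundamental: x₁=99, y₁=7  (since 9801 − 200·49 = 1)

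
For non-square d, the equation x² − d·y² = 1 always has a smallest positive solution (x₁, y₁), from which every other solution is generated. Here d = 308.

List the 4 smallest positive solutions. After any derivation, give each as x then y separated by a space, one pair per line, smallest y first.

d=308: √d = [17; 1,1,4,1,1,34] (ℓ=6, even), read p_5/q_5
k=0  a_k=17  p_k/q_k = 17/1
k=1  a_k=1  p_k/q_k = 18/1
…
k=3  a_k=4  p_k/q_k = 158/9
k=4  a_k=1  p_k/q_k = 193/11
k=5  a_k=1  p_k/q_k = 351/20
fundamental: x₁=351, y₁=20  (since 123201 − 308·400 = 1)
n=2: (351,20)∘(351,20) = (351·351+308·20·20, 351·20+20·351) = (246401,14040)
n=3: (246401,14040)∘(351,20) = (351·246401+308·20·14040, 351·14040+20·246401) = (172973151,9856060)
n=4: (172973151,9856060)∘(351,20) = (351·172973151+308·20·9856060, 351·9856060+20·172973151) = (121426905601,6918940080)

351 20
246401 14040
172973151 9856060
121426905601 6918940080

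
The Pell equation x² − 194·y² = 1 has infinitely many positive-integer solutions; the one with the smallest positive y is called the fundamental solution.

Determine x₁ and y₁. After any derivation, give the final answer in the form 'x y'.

195 14

d=194: √d = [13; 1,12,1,26] (ℓ=4, even), read p_3/q_3
i=0: a=13 ⇒ p=13, q=1
…
i=2: a=12 ⇒ p=181, q=13
i=3: a=1 ⇒ p=195, q=14
fundamental: x₁=195, y₁=14  (since 38025 − 194·196 = 1)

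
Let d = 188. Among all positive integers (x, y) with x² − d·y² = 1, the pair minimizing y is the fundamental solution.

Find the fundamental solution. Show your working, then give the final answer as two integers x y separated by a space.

√188 → a₀=13, period (1,2,2,6,2,2,1,26); ℓ=8 even so k=7
i=0: a=13 ⇒ p=13, q=1
i=1: a=1 ⇒ p=14, q=1
i=2: a=2 ⇒ p=41, q=3
i=3: a=2 ⇒ p=96, q=7
i=4: a=6 ⇒ p=617, q=45
…
i=6: a=2 ⇒ p=3277, q=239
i=7: a=1 ⇒ p=4607, q=336
(x₁, y₁) = (4607, 336);  4607² − 188·336² = 1 ✓

4607 336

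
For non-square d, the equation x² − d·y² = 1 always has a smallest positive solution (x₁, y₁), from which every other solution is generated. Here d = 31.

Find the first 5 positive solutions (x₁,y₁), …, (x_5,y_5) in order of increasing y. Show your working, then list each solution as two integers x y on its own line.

d=31: √d = [5; 1,1,3,5,3,1,1,10] (ℓ=8, even), read p_7/q_7
a_0=5:  p_0=5·1+0=5,  q_0=5·0+1=1
a_1=1:  p_1=1·5+1=6,  q_1=1·1+0=1
…
a_3=3:  p_3=3·11+6=39,  q_3=3·2+1=7
a_4=5:  p_4=5·39+11=206,  q_4=5·7+2=37
…
a_6=1:  p_6=1·657+206=863,  q_6=1·118+37=155
a_7=1:  p_7=1·863+657=1520,  q_7=1·155+118=273
→ (1520, 273).  Check: 1520²=2310400, 31·273²=2310399, difference 1.
n=2: (1520,273)∘(1520,273) = (1520·1520+31·273·273, 1520·273+273·1520) = (4620799,829920)
n=3: (4620799,829920)∘(1520,273) = (1520·4620799+31·273·829920, 1520·829920+273·4620799) = (14047227440,2522956527)
n=4: (14047227440,2522956527)∘(1520,273) = (1520·14047227440+31·273·2522956527, 1520·2522956527+273·14047227440) = (42703566796801,7669787012160)
n=5: (42703566796801,7669787012160)∘(1520,273) = (1520·42703566796801+31·273·7669787012160, 1520·7669787012160+273·42703566796801) = (129818829015047600,23316149994009873)

1520 273
4620799 829920
14047227440 2522956527
42703566796801 7669787012160
129818829015047600 23316149994009873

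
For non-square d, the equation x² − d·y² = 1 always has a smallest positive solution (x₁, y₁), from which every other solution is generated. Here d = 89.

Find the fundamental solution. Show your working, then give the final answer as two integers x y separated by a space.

500001 53000

[9; 2,3,3,2,18] for √89; ℓ=5 ⇒ convergent index 9
a_0=9:  p_0=9·1+0=9,  q_0=9·0+1=1
a_1=2:  p_1=2·9+1=19,  q_1=2·1+0=2
a_2=3:  p_2=3·19+9=66,  q_2=3·2+1=7
a_3=3:  p_3=3·66+19=217,  q_3=3·7+2=23
…
a_6=2:  p_6=2·9217+500=18934,  q_6=2·977+53=2007
…
a_8=3:  p_8=3·66019+18934=216991,  q_8=3·6998+2007=23001
a_9=2:  p_9=2·216991+66019=500001,  q_9=2·23001+6998=53000
→ (500001, 53000).  Check: 500001²=250001000001, 89·53000²=250001000000, difference 1.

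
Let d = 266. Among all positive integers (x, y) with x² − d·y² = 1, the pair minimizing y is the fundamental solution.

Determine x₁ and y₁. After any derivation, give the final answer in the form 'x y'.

685 42

√266 = [16; 3,4,3,32, …], period ℓ=4 (even) → k=3
k=0  a_k=16  p_k/q_k = 16/1
k=1  a_k=3  p_k/q_k = 49/3
k=2  a_k=4  p_k/q_k = 212/13
k=3  a_k=3  p_k/q_k = 685/42
→ (685, 42).  Check: 685²=469225, 266·42²=469224, difference 1.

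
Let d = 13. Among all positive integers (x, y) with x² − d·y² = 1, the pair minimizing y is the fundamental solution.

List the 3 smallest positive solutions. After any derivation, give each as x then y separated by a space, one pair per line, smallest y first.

√13 = [3; 1,1,1,1,6, …], period ℓ=5 (odd) → k=9
i=0: a=3 ⇒ p=3, q=1
…
i=8: a=1 ⇒ p=393, q=109
i=9: a=1 ⇒ p=649, q=180
→ (649, 180).  Check: 649²=421201, 13·180²=421200, difference 1.
k=2:  x_2 = 649·649+13·180·180 = 842401,  y_2 = 649·180+180·649 = 233640
k=3:  x_3 = 649·842401+13·180·233640 = 1093435849,  y_3 = 649·233640+180·842401 = 303264540

649 180
842401 233640
1093435849 303264540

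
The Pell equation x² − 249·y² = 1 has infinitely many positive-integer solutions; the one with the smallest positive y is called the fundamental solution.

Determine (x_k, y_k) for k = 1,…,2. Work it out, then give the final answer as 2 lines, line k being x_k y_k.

8553815 542076
146335502108449 9273635639880

d=249: √d = [15; 1,3,1,1,5,…,3,1,30] (ℓ=16, even), read p_15/q_15
step 0: (15, 1)  from 15·(1,0) + (0,1)
step 1: (16, 1)  from 1·(15,1) + (1,0)
…
step 4: (142, 9)  from 1·(79,5) + (63,4)
step 5: (789, 50)  from 5·(142,9) + (79,5)
step 6: (931, 59)  from 1·(789,50) + (142,9)
step 7: (3582, 227)  from 3·(931,59) + (789,50)
…
step 9: (113835, 7214)  from 3·(36751,2329) + (3582,227)
step 10: (150586, 9543)  from 1·(113835,7214) + (36751,2329)
…
step 12: (1017351, 64472)  from 1·(866765,54929) + (150586,9543)
step 13: (1884116, 119401)  from 1·(1017351,64472) + (866765,54929)
step 14: (6669699, 422675)  from 3·(1884116,119401) + (1017351,64472)
step 15: (8553815, 542076)  from 1·(6669699,422675) + (1884116,119401)
fundamental: x₁=8553815, y₁=542076  (since 73167751054225 − 249·293846389776 = 1)
(8553815+542076√249)^2 = 146335502108449 + 9273635639880√249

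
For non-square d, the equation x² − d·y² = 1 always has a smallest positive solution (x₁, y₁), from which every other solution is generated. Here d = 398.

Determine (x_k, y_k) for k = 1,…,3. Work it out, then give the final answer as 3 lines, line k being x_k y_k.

399 20
318401 15960
254083599 12736060

√398 → a₀=19, period (1,18,1,38); ℓ=4 even so k=3
i=0: a=19 ⇒ p=19, q=1
i=1: a=1 ⇒ p=20, q=1
i=2: a=18 ⇒ p=379, q=19
i=3: a=1 ⇒ p=399, q=20
fundamental: x₁=399, y₁=20  (since 159201 − 398·400 = 1)
k=2:  x_2 = 399·399+398·20·20 = 318401,  y_2 = 399·20+20·399 = 15960
k=3:  x_3 = 399·318401+398·20·15960 = 254083599,  y_3 = 399·15960+20·318401 = 12736060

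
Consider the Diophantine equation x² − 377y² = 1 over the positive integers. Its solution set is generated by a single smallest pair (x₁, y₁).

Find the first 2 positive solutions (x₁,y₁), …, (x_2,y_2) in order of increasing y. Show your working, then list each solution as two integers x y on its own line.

233 12
108577 5592

[19; 2,2,2,38] for √377; ℓ=4 ⇒ convergent index 3
i=0: a=19 ⇒ p=19, q=1
i=1: a=2 ⇒ p=39, q=2
i=2: a=2 ⇒ p=97, q=5
i=3: a=2 ⇒ p=233, q=12
(x₁, y₁) = (233, 12);  233² − 377·12² = 1 ✓
k=2:  x_2 = 233·233+377·12·12 = 108577,  y_2 = 233·12+12·233 = 5592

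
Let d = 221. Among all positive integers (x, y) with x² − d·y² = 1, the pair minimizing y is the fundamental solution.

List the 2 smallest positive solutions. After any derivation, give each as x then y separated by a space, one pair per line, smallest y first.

√221 → a₀=14, period (1,6,2,6,1,28); ℓ=6 even so k=5
k=0  a_k=14  p_k/q_k = 14/1
k=1  a_k=1  p_k/q_k = 15/1
k=2  a_k=6  p_k/q_k = 104/7
…
k=4  a_k=6  p_k/q_k = 1442/97
k=5  a_k=1  p_k/q_k = 1665/112
→ (1665, 112).  Check: 1665²=2772225, 221·112²=2772224, difference 1.
k=2:  x_2 = 1665·1665+221·112·112 = 5544449,  y_2 = 1665·112+112·1665 = 372960

1665 112
5544449 372960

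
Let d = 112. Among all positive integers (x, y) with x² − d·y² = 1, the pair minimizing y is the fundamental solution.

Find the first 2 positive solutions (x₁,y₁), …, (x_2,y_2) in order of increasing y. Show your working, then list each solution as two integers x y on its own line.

√112 = [10; 1,1,2,1,1,20, …], period ℓ=6 (even) → k=5
k=0  a_k=10  p_k/q_k = 10/1
k=1  a_k=1  p_k/q_k = 11/1
k=2  a_k=1  p_k/q_k = 21/2
k=3  a_k=2  p_k/q_k = 53/5
k=4  a_k=1  p_k/q_k = 74/7
k=5  a_k=1  p_k/q_k = 127/12
fundamental: x₁=127, y₁=12  (since 16129 − 112·144 = 1)
(127+12√112)^2 = 32257 + 3048√112

127 12
32257 3048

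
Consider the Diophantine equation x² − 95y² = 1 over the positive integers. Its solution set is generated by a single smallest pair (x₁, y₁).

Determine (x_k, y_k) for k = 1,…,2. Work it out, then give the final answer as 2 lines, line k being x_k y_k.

39 4
3041 312

[9; 1,2,1,18] for √95; ℓ=4 ⇒ convergent index 3
step 0: (9, 1)  from 9·(1,0) + (0,1)
step 1: (10, 1)  from 1·(9,1) + (1,0)
step 2: (29, 3)  from 2·(10,1) + (9,1)
step 3: (39, 4)  from 1·(29,3) + (10,1)
→ (39, 4).  Check: 39²=1521, 95·4²=1520, difference 1.
k=2:  x_2 = 39·39+95·4·4 = 3041,  y_2 = 39·4+4·39 = 312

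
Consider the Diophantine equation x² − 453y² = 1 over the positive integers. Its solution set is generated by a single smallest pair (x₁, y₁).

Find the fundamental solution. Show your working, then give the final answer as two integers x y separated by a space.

√453 = [21; 3,1,1,10,14,10,1,1,3,42, …], period ℓ=10 (even) → k=9
k=0  a_k=21  p_k/q_k = 21/1
…
k=2  a_k=1  p_k/q_k = 85/4
k=3  a_k=1  p_k/q_k = 149/7
…
k=8  a_k=1  p_k/q_k = 469329/22051
k=9  a_k=3  p_k/q_k = 1653751/77700
→ (1653751, 77700).  Check: 1653751²=2734892370001, 453·77700²=2734892370000, difference 1.

1653751 77700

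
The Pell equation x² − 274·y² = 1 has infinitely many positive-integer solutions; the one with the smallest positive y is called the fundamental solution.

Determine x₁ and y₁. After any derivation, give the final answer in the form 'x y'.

3959299 239190

d=274: √d = [16; 1,1,4,4,1,1,32] (ℓ=7, odd), read p_13/q_13
i=0: a=16 ⇒ p=16, q=1
i=1: a=1 ⇒ p=17, q=1
…
i=3: a=4 ⇒ p=149, q=9
i=4: a=4 ⇒ p=629, q=38
i=5: a=1 ⇒ p=778, q=47
…
i=7: a=32 ⇒ p=45802, q=2767
i=8: a=1 ⇒ p=47209, q=2852
i=9: a=1 ⇒ p=93011, q=5619
i=10: a=4 ⇒ p=419253, q=25328
…
i=12: a=1 ⇒ p=2189276, q=132259
i=13: a=1 ⇒ p=3959299, q=239190
fundamental: x₁=3959299, y₁=239190  (since 15676048571401 − 274·57211856100 = 1)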